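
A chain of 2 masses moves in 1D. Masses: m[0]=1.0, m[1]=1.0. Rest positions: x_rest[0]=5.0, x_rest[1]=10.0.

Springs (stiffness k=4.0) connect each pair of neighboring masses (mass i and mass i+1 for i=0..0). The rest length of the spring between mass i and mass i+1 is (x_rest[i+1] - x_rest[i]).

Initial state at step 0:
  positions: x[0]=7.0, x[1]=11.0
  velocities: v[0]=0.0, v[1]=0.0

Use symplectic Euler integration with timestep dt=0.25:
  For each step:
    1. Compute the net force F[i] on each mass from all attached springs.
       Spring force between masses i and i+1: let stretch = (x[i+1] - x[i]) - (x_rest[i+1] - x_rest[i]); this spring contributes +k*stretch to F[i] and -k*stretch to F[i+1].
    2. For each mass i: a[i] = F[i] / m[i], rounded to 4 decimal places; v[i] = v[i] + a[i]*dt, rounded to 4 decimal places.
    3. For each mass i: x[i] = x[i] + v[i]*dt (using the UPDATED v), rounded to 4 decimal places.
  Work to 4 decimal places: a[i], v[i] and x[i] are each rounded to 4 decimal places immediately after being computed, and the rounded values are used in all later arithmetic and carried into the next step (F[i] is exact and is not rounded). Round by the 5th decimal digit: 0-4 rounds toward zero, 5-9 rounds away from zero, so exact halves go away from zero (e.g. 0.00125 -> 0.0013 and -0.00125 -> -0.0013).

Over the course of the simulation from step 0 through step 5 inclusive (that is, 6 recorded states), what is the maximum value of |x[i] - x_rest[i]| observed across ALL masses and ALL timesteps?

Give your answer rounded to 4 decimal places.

Step 0: x=[7.0000 11.0000] v=[0.0000 0.0000]
Step 1: x=[6.7500 11.2500] v=[-1.0000 1.0000]
Step 2: x=[6.3750 11.6250] v=[-1.5000 1.5000]
Step 3: x=[6.0625 11.9375] v=[-1.2500 1.2500]
Step 4: x=[5.9688 12.0313] v=[-0.3750 0.3750]
Step 5: x=[6.1407 11.8594] v=[0.6875 -0.6875]
Max displacement = 2.0313

Answer: 2.0313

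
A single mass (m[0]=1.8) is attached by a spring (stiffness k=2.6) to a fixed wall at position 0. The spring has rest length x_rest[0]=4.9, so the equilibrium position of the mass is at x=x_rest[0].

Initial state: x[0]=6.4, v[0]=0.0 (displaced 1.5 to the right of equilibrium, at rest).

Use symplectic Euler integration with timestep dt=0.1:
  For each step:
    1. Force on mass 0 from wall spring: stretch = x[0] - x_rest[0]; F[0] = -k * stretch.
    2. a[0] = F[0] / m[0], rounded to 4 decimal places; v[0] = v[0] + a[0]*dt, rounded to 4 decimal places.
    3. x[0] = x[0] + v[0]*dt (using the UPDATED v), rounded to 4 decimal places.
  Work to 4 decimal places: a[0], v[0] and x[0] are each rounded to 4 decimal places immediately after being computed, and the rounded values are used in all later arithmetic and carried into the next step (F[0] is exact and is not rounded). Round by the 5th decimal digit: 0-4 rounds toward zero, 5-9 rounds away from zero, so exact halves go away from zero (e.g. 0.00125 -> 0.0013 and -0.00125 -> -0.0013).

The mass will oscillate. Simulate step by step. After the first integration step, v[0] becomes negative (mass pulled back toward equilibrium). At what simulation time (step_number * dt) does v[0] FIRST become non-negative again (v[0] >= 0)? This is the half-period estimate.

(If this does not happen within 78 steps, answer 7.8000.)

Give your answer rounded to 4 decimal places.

Step 0: x=[6.4000] v=[0.0000]
Step 1: x=[6.3783] v=[-0.2167]
Step 2: x=[6.3353] v=[-0.4302]
Step 3: x=[6.2716] v=[-0.6375]
Step 4: x=[6.1880] v=[-0.8356]
Step 5: x=[6.0858] v=[-1.0216]
Step 6: x=[5.9665] v=[-1.1929]
Step 7: x=[5.8318] v=[-1.3470]
Step 8: x=[5.6836] v=[-1.4816]
Step 9: x=[5.5241] v=[-1.5948]
Step 10: x=[5.3556] v=[-1.6850]
Step 11: x=[5.1805] v=[-1.7508]
Step 12: x=[5.0014] v=[-1.7913]
Step 13: x=[4.8208] v=[-1.8060]
Step 14: x=[4.6413] v=[-1.7946]
Step 15: x=[4.4656] v=[-1.7572]
Step 16: x=[4.2962] v=[-1.6945]
Step 17: x=[4.1355] v=[-1.6073]
Step 18: x=[3.9858] v=[-1.4969]
Step 19: x=[3.8493] v=[-1.3649]
Step 20: x=[3.7280] v=[-1.2131]
Step 21: x=[3.6236] v=[-1.0438]
Step 22: x=[3.5377] v=[-0.8594]
Step 23: x=[3.4714] v=[-0.6626]
Step 24: x=[3.4258] v=[-0.4563]
Step 25: x=[3.4015] v=[-0.2434]
Step 26: x=[3.3988] v=[-0.0270]
Step 27: x=[3.4178] v=[0.1898]
First v>=0 after going negative at step 27, time=2.7000

Answer: 2.7000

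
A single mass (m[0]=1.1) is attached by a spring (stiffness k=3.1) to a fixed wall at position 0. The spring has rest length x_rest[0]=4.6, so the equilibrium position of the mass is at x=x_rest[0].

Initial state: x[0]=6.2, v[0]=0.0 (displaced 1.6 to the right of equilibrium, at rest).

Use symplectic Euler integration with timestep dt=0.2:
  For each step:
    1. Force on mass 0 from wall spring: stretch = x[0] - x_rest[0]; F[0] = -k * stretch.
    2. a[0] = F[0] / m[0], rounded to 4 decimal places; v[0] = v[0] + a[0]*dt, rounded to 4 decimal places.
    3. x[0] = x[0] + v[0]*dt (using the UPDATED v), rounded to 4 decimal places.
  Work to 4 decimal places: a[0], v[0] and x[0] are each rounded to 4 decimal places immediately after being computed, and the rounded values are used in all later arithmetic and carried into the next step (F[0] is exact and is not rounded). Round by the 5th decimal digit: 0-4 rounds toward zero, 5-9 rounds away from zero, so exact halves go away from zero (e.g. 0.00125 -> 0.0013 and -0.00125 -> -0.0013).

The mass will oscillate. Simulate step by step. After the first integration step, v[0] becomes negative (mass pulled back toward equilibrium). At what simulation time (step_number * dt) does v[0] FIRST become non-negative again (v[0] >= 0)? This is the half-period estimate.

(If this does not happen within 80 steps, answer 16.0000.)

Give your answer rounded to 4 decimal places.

Step 0: x=[6.2000] v=[0.0000]
Step 1: x=[6.0196] v=[-0.9018]
Step 2: x=[5.6792] v=[-1.7019]
Step 3: x=[5.2172] v=[-2.3102]
Step 4: x=[4.6856] v=[-2.6581]
Step 5: x=[4.1443] v=[-2.7063]
Step 6: x=[3.6544] v=[-2.4495]
Step 7: x=[3.2711] v=[-1.9165]
Step 8: x=[3.0376] v=[-1.1675]
Step 9: x=[2.9802] v=[-0.2869]
Step 10: x=[3.1054] v=[0.6261]
First v>=0 after going negative at step 10, time=2.0000

Answer: 2.0000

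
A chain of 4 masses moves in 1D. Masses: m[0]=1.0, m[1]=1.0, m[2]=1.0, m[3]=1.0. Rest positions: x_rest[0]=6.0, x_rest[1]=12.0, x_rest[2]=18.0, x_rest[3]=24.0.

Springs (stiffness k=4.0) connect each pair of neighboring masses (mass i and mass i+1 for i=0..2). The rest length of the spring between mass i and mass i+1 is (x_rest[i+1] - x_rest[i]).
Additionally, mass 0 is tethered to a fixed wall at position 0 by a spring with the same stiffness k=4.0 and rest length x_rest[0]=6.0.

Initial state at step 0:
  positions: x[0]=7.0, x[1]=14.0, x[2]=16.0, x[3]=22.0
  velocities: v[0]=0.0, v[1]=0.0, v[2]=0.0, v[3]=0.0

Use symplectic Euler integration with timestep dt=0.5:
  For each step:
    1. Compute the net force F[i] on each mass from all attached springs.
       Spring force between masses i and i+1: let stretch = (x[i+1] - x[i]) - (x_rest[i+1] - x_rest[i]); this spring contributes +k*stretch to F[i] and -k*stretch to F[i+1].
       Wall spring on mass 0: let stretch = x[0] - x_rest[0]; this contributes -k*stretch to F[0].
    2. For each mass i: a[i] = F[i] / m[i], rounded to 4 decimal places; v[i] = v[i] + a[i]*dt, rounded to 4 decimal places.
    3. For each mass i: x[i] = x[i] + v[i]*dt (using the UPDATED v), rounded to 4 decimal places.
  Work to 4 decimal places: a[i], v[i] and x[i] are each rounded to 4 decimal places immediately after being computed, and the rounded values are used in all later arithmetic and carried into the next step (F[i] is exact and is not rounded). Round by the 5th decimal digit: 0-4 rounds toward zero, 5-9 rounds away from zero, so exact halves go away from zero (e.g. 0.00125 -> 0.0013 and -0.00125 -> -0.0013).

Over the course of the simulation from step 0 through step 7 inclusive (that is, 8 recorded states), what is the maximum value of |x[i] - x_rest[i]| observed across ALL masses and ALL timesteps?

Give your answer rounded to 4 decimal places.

Answer: 4.0000

Derivation:
Step 0: x=[7.0000 14.0000 16.0000 22.0000] v=[0.0000 0.0000 0.0000 0.0000]
Step 1: x=[7.0000 9.0000 20.0000 22.0000] v=[0.0000 -10.0000 8.0000 0.0000]
Step 2: x=[2.0000 13.0000 15.0000 26.0000] v=[-10.0000 8.0000 -10.0000 8.0000]
Step 3: x=[6.0000 8.0000 19.0000 25.0000] v=[8.0000 -10.0000 8.0000 -2.0000]
Step 4: x=[6.0000 12.0000 18.0000 24.0000] v=[0.0000 8.0000 -2.0000 -2.0000]
Step 5: x=[6.0000 16.0000 17.0000 23.0000] v=[0.0000 8.0000 -2.0000 -2.0000]
Step 6: x=[10.0000 11.0000 21.0000 22.0000] v=[8.0000 -10.0000 8.0000 -2.0000]
Step 7: x=[5.0000 15.0000 16.0000 26.0000] v=[-10.0000 8.0000 -10.0000 8.0000]
Max displacement = 4.0000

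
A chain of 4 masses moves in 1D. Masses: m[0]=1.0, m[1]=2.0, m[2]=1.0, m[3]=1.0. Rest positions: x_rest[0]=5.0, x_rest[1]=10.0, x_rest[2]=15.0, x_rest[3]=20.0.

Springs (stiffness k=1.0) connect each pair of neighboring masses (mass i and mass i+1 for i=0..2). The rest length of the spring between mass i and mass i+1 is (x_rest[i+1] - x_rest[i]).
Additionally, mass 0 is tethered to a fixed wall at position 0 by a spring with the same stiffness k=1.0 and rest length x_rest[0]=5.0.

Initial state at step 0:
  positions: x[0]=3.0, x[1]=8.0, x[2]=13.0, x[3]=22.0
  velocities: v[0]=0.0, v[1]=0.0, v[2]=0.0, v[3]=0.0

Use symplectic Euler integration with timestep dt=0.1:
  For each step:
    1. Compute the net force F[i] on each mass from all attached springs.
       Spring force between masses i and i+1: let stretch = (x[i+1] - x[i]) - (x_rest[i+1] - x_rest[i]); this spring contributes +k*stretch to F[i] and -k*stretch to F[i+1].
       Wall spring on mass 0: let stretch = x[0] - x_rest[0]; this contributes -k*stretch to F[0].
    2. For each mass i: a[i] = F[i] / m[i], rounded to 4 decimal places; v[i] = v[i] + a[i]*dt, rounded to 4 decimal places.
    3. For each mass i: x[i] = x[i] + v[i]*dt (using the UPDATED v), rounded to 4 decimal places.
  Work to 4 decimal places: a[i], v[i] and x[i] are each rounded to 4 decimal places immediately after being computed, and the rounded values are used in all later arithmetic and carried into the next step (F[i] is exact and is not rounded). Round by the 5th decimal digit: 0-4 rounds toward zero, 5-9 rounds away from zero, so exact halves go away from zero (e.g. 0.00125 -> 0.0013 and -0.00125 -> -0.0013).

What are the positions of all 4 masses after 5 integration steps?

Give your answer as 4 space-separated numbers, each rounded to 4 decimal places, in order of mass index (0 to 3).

Answer: 3.2863 8.0102 13.5589 21.4275

Derivation:
Step 0: x=[3.0000 8.0000 13.0000 22.0000] v=[0.0000 0.0000 0.0000 0.0000]
Step 1: x=[3.0200 8.0000 13.0400 21.9600] v=[0.2000 0.0000 0.4000 -0.4000]
Step 2: x=[3.0596 8.0003 13.1188 21.8808] v=[0.3960 0.0030 0.7880 -0.7920]
Step 3: x=[3.1180 8.0015 13.2340 21.7640] v=[0.5841 0.0119 1.1524 -1.1682]
Step 4: x=[3.1941 8.0044 13.3822 21.6119] v=[0.7607 0.0294 1.4822 -1.5212]
Step 5: x=[3.2863 8.0102 13.5589 21.4275] v=[0.9223 0.0578 1.7674 -1.8442]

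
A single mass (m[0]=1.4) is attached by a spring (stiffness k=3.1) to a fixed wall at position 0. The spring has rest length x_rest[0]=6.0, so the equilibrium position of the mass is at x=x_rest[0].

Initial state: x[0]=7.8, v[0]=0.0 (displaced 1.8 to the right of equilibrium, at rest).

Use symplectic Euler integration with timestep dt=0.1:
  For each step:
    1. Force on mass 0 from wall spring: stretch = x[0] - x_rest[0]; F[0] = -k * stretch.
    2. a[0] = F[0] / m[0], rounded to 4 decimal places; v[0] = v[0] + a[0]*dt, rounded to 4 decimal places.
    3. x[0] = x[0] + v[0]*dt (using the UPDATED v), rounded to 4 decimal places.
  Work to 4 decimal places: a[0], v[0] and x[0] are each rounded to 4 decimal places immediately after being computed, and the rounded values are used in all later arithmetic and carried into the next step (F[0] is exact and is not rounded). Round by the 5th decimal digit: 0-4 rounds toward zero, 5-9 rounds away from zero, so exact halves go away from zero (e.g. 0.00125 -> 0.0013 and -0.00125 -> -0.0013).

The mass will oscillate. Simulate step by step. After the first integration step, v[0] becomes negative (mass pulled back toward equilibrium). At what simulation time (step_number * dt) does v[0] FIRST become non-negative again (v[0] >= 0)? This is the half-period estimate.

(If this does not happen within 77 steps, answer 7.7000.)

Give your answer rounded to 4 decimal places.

Step 0: x=[7.8000] v=[0.0000]
Step 1: x=[7.7601] v=[-0.3986]
Step 2: x=[7.6813] v=[-0.7883]
Step 3: x=[7.5652] v=[-1.1606]
Step 4: x=[7.4145] v=[-1.5072]
Step 5: x=[7.2325] v=[-1.8204]
Step 6: x=[7.0232] v=[-2.0933]
Step 7: x=[6.7912] v=[-2.3199]
Step 8: x=[6.5417] v=[-2.4951]
Step 9: x=[6.2802] v=[-2.6151]
Step 10: x=[6.0125] v=[-2.6771]
Step 11: x=[5.7445] v=[-2.6799]
Step 12: x=[5.4822] v=[-2.6233]
Step 13: x=[5.2313] v=[-2.5086]
Step 14: x=[4.9975] v=[-2.3384]
Step 15: x=[4.7859] v=[-2.1164]
Step 16: x=[4.6011] v=[-1.8476]
Step 17: x=[4.4473] v=[-1.5378]
Step 18: x=[4.3279] v=[-1.1940]
Step 19: x=[4.2455] v=[-0.8238]
Step 20: x=[4.2020] v=[-0.4353]
Step 21: x=[4.1983] v=[-0.0372]
Step 22: x=[4.2345] v=[0.3618]
First v>=0 after going negative at step 22, time=2.2000

Answer: 2.2000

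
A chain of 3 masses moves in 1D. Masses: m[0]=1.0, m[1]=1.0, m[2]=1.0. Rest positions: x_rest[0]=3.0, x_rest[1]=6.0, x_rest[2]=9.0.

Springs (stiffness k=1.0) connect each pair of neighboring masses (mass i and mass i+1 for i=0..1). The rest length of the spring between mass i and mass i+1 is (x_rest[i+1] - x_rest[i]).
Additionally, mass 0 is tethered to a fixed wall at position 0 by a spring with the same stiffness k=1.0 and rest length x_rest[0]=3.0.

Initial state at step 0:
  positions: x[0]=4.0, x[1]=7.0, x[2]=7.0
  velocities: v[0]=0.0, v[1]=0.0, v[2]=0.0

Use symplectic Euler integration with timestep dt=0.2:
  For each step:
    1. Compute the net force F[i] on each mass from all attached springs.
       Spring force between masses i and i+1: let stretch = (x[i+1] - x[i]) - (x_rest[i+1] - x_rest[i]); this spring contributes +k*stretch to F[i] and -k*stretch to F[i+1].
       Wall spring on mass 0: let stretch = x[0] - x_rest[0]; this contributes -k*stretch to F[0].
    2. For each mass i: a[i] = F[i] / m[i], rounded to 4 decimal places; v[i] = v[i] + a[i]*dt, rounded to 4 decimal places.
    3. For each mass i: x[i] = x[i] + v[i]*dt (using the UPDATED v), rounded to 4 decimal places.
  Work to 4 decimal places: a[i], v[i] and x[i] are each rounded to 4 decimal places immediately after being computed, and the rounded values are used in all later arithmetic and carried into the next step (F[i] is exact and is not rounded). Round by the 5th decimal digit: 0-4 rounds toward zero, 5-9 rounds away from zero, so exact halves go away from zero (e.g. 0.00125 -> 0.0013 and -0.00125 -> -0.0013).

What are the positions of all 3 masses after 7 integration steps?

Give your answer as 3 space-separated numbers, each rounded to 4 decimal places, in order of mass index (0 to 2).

Step 0: x=[4.0000 7.0000 7.0000] v=[0.0000 0.0000 0.0000]
Step 1: x=[3.9600 6.8800 7.1200] v=[-0.2000 -0.6000 0.6000]
Step 2: x=[3.8784 6.6528 7.3504] v=[-0.4080 -1.1360 1.1520]
Step 3: x=[3.7526 6.3425 7.6729] v=[-0.6288 -1.5514 1.6125]
Step 4: x=[3.5803 5.9818 8.0622] v=[-0.8613 -1.8033 1.9464]
Step 5: x=[3.3609 5.6083 8.4883] v=[-1.0971 -1.8675 2.1303]
Step 6: x=[3.0969 5.2601 8.9192] v=[-1.3198 -1.7410 2.1543]
Step 7: x=[2.7956 4.9717 9.3237] v=[-1.5065 -1.4418 2.0225]

Answer: 2.7956 4.9717 9.3237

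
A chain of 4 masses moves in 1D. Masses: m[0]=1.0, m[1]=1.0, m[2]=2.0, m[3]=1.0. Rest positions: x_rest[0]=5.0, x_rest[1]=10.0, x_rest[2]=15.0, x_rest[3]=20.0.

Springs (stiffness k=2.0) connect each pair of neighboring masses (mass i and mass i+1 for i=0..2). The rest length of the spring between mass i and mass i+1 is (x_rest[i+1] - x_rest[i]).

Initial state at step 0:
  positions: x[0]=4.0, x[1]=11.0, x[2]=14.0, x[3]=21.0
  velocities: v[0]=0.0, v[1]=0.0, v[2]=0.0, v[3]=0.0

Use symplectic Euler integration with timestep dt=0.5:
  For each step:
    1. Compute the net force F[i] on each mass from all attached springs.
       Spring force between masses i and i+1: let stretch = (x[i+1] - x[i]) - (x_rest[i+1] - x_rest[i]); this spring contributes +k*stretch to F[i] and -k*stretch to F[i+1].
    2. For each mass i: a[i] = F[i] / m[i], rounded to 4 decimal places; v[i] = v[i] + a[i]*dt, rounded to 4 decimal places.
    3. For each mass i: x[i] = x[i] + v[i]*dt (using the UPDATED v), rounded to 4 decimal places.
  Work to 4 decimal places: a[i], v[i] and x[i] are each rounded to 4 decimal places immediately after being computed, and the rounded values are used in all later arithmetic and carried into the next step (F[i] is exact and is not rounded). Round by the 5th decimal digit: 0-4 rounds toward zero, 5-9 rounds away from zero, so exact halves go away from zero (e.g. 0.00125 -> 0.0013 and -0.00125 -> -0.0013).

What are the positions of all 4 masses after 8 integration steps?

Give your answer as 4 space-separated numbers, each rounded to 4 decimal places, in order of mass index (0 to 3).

Answer: 4.9747 9.6192 14.8546 19.6973

Derivation:
Step 0: x=[4.0000 11.0000 14.0000 21.0000] v=[0.0000 0.0000 0.0000 0.0000]
Step 1: x=[5.0000 9.0000 15.0000 20.0000] v=[2.0000 -4.0000 2.0000 -2.0000]
Step 2: x=[5.5000 8.0000 15.7500 19.0000] v=[1.0000 -2.0000 1.5000 -2.0000]
Step 3: x=[4.7500 9.6250 15.3750 18.8750] v=[-1.5000 3.2500 -0.7500 -0.2500]
Step 4: x=[3.9375 11.6875 14.4375 19.5000] v=[-1.6250 4.1250 -1.8750 1.2500]
Step 5: x=[4.5000 11.2500 14.0781 20.0938] v=[1.1250 -0.8750 -0.7188 1.1875]
Step 6: x=[5.9375 8.8516 14.5156 20.1797] v=[2.8750 -4.7969 0.8750 0.1718]
Step 7: x=[6.3321 7.8281 14.9532 19.9336] v=[0.7891 -2.0470 0.8751 -0.4923]
Step 8: x=[4.9747 9.6192 14.8546 19.6973] v=[-2.7149 3.5821 -0.1973 -0.4727]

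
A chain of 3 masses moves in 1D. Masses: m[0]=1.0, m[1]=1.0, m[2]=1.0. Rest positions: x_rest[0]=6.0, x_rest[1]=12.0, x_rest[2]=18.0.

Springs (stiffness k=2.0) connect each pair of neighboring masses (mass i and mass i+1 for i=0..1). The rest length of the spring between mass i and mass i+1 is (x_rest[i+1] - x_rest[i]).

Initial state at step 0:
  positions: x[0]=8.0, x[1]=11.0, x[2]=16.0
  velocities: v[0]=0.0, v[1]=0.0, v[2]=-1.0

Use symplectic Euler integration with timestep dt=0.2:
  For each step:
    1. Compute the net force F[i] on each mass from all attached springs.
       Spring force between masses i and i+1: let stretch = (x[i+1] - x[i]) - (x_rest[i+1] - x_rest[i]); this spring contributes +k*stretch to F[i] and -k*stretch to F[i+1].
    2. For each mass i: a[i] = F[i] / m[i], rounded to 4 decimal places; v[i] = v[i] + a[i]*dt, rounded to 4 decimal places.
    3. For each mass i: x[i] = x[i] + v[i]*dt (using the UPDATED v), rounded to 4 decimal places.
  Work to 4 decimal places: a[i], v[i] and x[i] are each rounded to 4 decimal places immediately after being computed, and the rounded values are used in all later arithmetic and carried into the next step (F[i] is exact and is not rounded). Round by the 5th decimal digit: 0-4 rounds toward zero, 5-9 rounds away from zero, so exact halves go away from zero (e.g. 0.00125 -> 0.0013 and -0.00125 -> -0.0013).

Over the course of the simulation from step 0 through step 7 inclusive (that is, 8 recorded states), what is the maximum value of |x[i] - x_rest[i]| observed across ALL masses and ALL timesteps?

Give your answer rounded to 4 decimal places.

Answer: 2.1376

Derivation:
Step 0: x=[8.0000 11.0000 16.0000] v=[0.0000 0.0000 -1.0000]
Step 1: x=[7.7600 11.1600 15.8800] v=[-1.2000 0.8000 -0.6000]
Step 2: x=[7.3120 11.4256 15.8624] v=[-2.2400 1.3280 -0.0880]
Step 3: x=[6.7131 11.7171 15.9699] v=[-2.9946 1.4573 0.5373]
Step 4: x=[6.0345 11.9485 16.2171] v=[-3.3930 1.1568 1.2362]
Step 5: x=[5.3490 12.0482 16.6029] v=[-3.4274 0.4986 1.9288]
Step 6: x=[4.7195 11.9764 17.1043] v=[-3.1477 -0.3592 2.5069]
Step 7: x=[4.1905 11.7342 17.6754] v=[-2.6449 -1.2108 2.8557]
Max displacement = 2.1376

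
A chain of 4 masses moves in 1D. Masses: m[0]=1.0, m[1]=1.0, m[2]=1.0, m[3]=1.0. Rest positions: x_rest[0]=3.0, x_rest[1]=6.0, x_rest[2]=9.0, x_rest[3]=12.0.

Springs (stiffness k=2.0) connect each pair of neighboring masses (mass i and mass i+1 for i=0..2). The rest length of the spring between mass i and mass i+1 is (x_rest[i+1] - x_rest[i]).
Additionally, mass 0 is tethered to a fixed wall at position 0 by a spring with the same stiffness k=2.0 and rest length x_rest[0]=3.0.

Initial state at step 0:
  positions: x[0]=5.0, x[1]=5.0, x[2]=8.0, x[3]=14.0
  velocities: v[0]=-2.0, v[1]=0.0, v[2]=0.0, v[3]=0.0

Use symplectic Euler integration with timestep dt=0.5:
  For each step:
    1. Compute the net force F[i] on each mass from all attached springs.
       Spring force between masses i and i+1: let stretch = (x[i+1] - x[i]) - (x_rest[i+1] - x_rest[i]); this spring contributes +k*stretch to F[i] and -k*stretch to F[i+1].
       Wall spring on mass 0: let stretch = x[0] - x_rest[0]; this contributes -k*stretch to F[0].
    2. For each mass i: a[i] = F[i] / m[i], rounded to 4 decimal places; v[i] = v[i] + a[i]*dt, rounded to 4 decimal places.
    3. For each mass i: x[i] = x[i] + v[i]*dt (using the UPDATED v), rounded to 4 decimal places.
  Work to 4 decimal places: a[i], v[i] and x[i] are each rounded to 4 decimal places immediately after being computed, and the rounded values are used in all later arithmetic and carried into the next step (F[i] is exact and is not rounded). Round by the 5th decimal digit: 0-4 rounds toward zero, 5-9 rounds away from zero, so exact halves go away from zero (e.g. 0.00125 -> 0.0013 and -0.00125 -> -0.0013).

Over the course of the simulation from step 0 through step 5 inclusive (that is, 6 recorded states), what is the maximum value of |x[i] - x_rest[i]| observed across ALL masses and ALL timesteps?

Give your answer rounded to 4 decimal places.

Answer: 3.2500

Derivation:
Step 0: x=[5.0000 5.0000 8.0000 14.0000] v=[-2.0000 0.0000 0.0000 0.0000]
Step 1: x=[1.5000 6.5000 9.5000 12.5000] v=[-7.0000 3.0000 3.0000 -3.0000]
Step 2: x=[-0.2500 7.0000 11.0000 11.0000] v=[-3.5000 1.0000 3.0000 -3.0000]
Step 3: x=[1.7500 5.8750 10.5000 11.0000] v=[4.0000 -2.2500 -1.0000 0.0000]
Step 4: x=[4.9375 5.0000 7.9375 12.2500] v=[6.3750 -1.7500 -5.1250 2.5000]
Step 5: x=[5.6875 5.5625 6.0625 12.8438] v=[1.5000 1.1250 -3.7500 1.1875]
Max displacement = 3.2500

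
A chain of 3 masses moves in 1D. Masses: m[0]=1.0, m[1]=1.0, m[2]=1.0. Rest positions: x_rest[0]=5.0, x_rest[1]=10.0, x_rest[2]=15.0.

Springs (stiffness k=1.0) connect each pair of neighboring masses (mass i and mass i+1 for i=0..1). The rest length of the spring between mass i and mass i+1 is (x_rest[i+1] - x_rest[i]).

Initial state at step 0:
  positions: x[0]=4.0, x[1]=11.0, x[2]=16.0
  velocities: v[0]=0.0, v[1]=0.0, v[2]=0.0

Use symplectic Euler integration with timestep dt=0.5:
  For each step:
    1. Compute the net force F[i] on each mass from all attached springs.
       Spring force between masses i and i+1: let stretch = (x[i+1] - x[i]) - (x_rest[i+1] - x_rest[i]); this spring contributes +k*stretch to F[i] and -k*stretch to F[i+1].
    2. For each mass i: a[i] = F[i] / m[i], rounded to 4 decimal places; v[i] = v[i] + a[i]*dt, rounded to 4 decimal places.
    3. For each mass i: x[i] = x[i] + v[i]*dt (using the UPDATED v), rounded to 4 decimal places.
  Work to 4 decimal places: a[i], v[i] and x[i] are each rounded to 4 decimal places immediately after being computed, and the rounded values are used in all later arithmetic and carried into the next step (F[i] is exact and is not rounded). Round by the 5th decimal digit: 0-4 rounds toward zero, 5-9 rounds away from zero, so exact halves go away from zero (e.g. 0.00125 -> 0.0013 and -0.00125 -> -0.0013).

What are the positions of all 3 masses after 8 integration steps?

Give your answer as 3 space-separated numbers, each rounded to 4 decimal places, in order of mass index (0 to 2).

Step 0: x=[4.0000 11.0000 16.0000] v=[0.0000 0.0000 0.0000]
Step 1: x=[4.5000 10.5000 16.0000] v=[1.0000 -1.0000 0.0000]
Step 2: x=[5.2500 9.8750 15.8750] v=[1.5000 -1.2500 -0.2500]
Step 3: x=[5.9063 9.5938 15.5000] v=[1.3125 -0.5625 -0.7500]
Step 4: x=[6.2345 9.8673 14.8985] v=[0.6563 0.5469 -1.2031]
Step 5: x=[6.2209 10.4904 14.2892] v=[-0.0273 1.2461 -1.2187]
Step 6: x=[6.0246 10.9958 13.9802] v=[-0.3926 1.0108 -0.6181]
Step 7: x=[5.8211 11.0045 14.1751] v=[-0.4070 0.0174 0.3897]
Step 8: x=[5.6635 10.5100 14.8273] v=[-0.3153 -0.9890 1.3044]

Answer: 5.6635 10.5100 14.8273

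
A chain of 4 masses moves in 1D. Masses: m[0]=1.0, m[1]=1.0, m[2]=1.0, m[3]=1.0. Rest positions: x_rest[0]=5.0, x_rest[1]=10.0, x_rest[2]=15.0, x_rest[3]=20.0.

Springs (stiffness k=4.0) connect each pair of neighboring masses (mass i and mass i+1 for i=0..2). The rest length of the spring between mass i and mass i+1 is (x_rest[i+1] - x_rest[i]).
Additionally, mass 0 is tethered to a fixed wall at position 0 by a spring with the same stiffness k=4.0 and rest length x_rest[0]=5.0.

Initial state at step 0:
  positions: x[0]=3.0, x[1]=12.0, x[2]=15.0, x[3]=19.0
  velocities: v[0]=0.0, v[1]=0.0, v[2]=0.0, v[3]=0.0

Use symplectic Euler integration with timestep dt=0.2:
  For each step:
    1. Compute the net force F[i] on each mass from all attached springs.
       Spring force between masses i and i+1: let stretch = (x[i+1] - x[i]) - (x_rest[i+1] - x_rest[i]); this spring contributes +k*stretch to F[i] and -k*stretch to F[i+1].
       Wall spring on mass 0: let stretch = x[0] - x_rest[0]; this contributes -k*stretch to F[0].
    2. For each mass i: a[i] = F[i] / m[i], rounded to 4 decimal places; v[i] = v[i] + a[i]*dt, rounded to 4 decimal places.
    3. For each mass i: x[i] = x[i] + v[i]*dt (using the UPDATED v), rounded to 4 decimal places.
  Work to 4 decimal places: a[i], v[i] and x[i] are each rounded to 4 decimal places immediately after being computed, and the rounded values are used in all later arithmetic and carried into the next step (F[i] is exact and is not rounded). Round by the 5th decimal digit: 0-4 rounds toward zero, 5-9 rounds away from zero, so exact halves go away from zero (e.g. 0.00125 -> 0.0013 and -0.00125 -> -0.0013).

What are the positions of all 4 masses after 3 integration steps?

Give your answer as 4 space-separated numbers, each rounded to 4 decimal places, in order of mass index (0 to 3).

Answer: 6.6813 8.4140 15.1992 19.9313

Derivation:
Step 0: x=[3.0000 12.0000 15.0000 19.0000] v=[0.0000 0.0000 0.0000 0.0000]
Step 1: x=[3.9600 11.0400 15.1600 19.1600] v=[4.8000 -4.8000 0.8000 0.8000]
Step 2: x=[5.4192 9.6064 15.3008 19.4800] v=[7.2960 -7.1680 0.7040 1.6000]
Step 3: x=[6.6813 8.4140 15.1992 19.9313] v=[6.3104 -5.9622 -0.5082 2.2566]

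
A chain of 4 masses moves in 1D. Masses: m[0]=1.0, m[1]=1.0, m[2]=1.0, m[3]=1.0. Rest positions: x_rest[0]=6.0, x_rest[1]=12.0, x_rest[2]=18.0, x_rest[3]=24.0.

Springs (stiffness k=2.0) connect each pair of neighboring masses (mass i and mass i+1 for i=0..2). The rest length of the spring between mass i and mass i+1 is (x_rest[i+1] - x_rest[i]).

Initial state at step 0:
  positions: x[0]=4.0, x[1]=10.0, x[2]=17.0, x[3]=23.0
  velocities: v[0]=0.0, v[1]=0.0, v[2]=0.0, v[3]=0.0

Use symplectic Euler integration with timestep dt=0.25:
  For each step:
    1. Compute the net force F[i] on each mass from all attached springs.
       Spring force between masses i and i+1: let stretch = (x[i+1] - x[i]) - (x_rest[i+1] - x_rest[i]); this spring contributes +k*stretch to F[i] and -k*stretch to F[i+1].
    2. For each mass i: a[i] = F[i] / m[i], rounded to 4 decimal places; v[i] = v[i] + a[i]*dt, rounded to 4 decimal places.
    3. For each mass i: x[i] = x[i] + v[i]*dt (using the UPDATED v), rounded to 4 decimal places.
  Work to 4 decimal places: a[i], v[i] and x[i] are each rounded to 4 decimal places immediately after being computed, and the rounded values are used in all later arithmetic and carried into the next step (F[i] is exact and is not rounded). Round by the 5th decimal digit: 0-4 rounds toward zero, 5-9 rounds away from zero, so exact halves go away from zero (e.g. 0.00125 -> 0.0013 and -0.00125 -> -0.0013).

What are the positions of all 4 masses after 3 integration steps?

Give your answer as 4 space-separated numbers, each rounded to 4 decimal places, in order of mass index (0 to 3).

Step 0: x=[4.0000 10.0000 17.0000 23.0000] v=[0.0000 0.0000 0.0000 0.0000]
Step 1: x=[4.0000 10.1250 16.8750 23.0000] v=[0.0000 0.5000 -0.5000 0.0000]
Step 2: x=[4.0156 10.3281 16.6719 22.9844] v=[0.0625 0.8125 -0.8125 -0.0625]
Step 3: x=[4.0703 10.5352 16.4649 22.9297] v=[0.2188 0.8282 -0.8282 -0.2188]

Answer: 4.0703 10.5352 16.4649 22.9297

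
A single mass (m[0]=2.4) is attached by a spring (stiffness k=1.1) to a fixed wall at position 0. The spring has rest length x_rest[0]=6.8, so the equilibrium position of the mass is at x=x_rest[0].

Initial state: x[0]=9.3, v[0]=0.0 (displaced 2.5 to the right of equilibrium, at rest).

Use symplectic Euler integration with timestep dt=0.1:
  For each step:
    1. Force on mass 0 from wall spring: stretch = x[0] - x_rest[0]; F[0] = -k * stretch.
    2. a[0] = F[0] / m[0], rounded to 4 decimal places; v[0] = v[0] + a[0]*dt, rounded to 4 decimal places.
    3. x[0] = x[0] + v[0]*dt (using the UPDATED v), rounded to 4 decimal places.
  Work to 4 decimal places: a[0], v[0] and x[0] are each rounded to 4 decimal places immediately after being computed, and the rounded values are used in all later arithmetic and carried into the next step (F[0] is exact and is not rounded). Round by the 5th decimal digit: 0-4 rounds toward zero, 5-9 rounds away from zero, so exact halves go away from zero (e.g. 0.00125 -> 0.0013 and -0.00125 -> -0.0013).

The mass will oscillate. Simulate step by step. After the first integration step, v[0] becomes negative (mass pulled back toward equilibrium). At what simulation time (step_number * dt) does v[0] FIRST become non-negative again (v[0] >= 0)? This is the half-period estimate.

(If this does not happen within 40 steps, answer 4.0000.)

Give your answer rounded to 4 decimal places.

Step 0: x=[9.3000] v=[0.0000]
Step 1: x=[9.2885] v=[-0.1146]
Step 2: x=[9.2656] v=[-0.2287]
Step 3: x=[9.2314] v=[-0.3417]
Step 4: x=[9.1861] v=[-0.4531]
Step 5: x=[9.1299] v=[-0.5625]
Step 6: x=[9.0630] v=[-0.6693]
Step 7: x=[8.9857] v=[-0.7730]
Step 8: x=[8.8984] v=[-0.8732]
Step 9: x=[8.8015] v=[-0.9694]
Step 10: x=[8.6954] v=[-1.0611]
Step 11: x=[8.5806] v=[-1.1480]
Step 12: x=[8.4576] v=[-1.2296]
Step 13: x=[8.3270] v=[-1.3056]
Step 14: x=[8.1894] v=[-1.3756]
Step 15: x=[8.0455] v=[-1.4393]
Step 16: x=[7.8959] v=[-1.4964]
Step 17: x=[7.7412] v=[-1.5466]
Step 18: x=[7.5822] v=[-1.5897]
Step 19: x=[7.4196] v=[-1.6256]
Step 20: x=[7.2542] v=[-1.6540]
Step 21: x=[7.0867] v=[-1.6748]
Step 22: x=[6.9179] v=[-1.6879]
Step 23: x=[6.7486] v=[-1.6933]
Step 24: x=[6.5795] v=[-1.6909]
Step 25: x=[6.4114] v=[-1.6808]
Step 26: x=[6.2451] v=[-1.6630]
Step 27: x=[6.0813] v=[-1.6376]
Step 28: x=[5.9208] v=[-1.6047]
Step 29: x=[5.7644] v=[-1.5644]
Step 30: x=[5.6127] v=[-1.5169]
Step 31: x=[5.4665] v=[-1.4625]
Step 32: x=[5.3264] v=[-1.4014]
Step 33: x=[5.1930] v=[-1.3339]
Step 34: x=[5.0670] v=[-1.2603]
Step 35: x=[4.9489] v=[-1.1809]
Step 36: x=[4.8393] v=[-1.0961]
Step 37: x=[4.7387] v=[-1.0062]
Step 38: x=[4.6475] v=[-0.9117]
Step 39: x=[4.5662] v=[-0.8130]
Step 40: x=[4.4951] v=[-0.7106]
v[0] did not become non-negative within 40 steps; using fallback time=4.0000

Answer: 4.0000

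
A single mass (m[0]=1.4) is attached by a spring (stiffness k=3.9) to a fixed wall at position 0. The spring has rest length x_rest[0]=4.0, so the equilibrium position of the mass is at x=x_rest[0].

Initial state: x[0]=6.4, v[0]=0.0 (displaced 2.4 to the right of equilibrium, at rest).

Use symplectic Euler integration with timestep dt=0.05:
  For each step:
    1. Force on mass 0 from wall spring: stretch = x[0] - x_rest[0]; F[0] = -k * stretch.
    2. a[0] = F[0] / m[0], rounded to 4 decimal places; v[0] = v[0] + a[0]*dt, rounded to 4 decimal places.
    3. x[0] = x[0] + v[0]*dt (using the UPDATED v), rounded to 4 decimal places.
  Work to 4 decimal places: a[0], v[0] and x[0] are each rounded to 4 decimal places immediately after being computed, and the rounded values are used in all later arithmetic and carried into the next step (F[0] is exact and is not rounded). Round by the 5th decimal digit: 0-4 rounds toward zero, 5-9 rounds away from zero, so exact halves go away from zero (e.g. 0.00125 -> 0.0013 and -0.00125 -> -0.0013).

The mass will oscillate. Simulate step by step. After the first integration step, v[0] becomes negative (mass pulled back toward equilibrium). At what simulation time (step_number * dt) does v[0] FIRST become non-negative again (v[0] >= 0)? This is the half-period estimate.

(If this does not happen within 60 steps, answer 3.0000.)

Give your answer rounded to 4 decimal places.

Step 0: x=[6.4000] v=[0.0000]
Step 1: x=[6.3833] v=[-0.3343]
Step 2: x=[6.3500] v=[-0.6663]
Step 3: x=[6.3003] v=[-0.9936]
Step 4: x=[6.2346] v=[-1.3140]
Step 5: x=[6.1533] v=[-1.6253]
Step 6: x=[6.0570] v=[-1.9252]
Step 7: x=[5.9464] v=[-2.2117]
Step 8: x=[5.8223] v=[-2.4828]
Step 9: x=[5.6855] v=[-2.7366]
Step 10: x=[5.5369] v=[-2.9714]
Step 11: x=[5.3776] v=[-3.1855]
Step 12: x=[5.2087] v=[-3.3774]
Step 13: x=[5.0314] v=[-3.5458]
Step 14: x=[4.8469] v=[-3.6895]
Step 15: x=[4.6565] v=[-3.8075]
Step 16: x=[4.4616] v=[-3.8989]
Step 17: x=[4.2634] v=[-3.9632]
Step 18: x=[4.0634] v=[-3.9999]
Step 19: x=[3.8630] v=[-4.0087]
Step 20: x=[3.6635] v=[-3.9896]
Step 21: x=[3.4664] v=[-3.9427]
Step 22: x=[3.2730] v=[-3.8684]
Step 23: x=[3.0846] v=[-3.7671]
Step 24: x=[2.9026] v=[-3.6396]
Step 25: x=[2.7283] v=[-3.4868]
Step 26: x=[2.5628] v=[-3.3097]
Step 27: x=[2.4073] v=[-3.1095]
Step 28: x=[2.2629] v=[-2.8877]
Step 29: x=[2.1306] v=[-2.6457]
Step 30: x=[2.0113] v=[-2.3853]
Step 31: x=[1.9059] v=[-2.1083]
Step 32: x=[1.8151] v=[-1.8166]
Step 33: x=[1.7395] v=[-1.5123]
Step 34: x=[1.6796] v=[-1.1974]
Step 35: x=[1.6359] v=[-0.8742]
Step 36: x=[1.6087] v=[-0.5449]
Step 37: x=[1.5981] v=[-0.2118]
Step 38: x=[1.6042] v=[0.1228]
First v>=0 after going negative at step 38, time=1.9000

Answer: 1.9000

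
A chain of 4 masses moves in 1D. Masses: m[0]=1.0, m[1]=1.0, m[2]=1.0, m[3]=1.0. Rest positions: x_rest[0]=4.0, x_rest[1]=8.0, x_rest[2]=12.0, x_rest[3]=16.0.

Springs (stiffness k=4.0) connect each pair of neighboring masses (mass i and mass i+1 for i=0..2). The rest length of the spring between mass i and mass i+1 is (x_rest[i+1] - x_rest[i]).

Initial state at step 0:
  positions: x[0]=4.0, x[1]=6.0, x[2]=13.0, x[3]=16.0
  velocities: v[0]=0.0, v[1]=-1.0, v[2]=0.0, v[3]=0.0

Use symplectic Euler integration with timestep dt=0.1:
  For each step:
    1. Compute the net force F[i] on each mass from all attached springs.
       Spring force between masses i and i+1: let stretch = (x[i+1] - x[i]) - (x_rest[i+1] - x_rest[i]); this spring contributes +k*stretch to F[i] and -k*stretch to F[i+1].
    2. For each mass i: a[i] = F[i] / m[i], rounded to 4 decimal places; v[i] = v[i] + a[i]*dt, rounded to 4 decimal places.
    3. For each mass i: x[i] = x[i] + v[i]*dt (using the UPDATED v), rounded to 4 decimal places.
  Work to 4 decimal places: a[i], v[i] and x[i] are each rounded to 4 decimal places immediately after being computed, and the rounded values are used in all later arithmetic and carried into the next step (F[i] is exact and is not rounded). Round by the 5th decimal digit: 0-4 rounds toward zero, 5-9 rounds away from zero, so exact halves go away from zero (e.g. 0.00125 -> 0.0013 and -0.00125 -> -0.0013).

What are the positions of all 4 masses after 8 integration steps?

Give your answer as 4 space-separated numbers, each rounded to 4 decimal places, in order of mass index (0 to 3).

Step 0: x=[4.0000 6.0000 13.0000 16.0000] v=[0.0000 -1.0000 0.0000 0.0000]
Step 1: x=[3.9200 6.1000 12.8400 16.0400] v=[-0.8000 1.0000 -1.6000 0.4000]
Step 2: x=[3.7672 6.3824 12.5384 16.1120] v=[-1.5280 2.8240 -3.0160 0.7200]
Step 3: x=[3.5590 6.8064 12.1335 16.2011] v=[-2.0819 4.2403 -4.0490 0.8906]
Step 4: x=[3.3207 7.3136 11.6782 16.2875] v=[-2.3829 5.0722 -4.5528 0.8636]
Step 5: x=[3.0821 7.8357 11.2327 16.3495] v=[-2.3857 5.2209 -4.4549 0.6199]
Step 6: x=[2.8737 8.3035 10.8560 16.3668] v=[-2.0843 4.6783 -3.7670 0.1732]
Step 7: x=[2.7225 8.6562 10.5976 16.3237] v=[-1.5124 3.5274 -2.5837 -0.4311]
Step 8: x=[2.6486 8.8493 10.4906 16.2116] v=[-0.7389 1.9305 -1.0698 -1.1215]

Answer: 2.6486 8.8493 10.4906 16.2116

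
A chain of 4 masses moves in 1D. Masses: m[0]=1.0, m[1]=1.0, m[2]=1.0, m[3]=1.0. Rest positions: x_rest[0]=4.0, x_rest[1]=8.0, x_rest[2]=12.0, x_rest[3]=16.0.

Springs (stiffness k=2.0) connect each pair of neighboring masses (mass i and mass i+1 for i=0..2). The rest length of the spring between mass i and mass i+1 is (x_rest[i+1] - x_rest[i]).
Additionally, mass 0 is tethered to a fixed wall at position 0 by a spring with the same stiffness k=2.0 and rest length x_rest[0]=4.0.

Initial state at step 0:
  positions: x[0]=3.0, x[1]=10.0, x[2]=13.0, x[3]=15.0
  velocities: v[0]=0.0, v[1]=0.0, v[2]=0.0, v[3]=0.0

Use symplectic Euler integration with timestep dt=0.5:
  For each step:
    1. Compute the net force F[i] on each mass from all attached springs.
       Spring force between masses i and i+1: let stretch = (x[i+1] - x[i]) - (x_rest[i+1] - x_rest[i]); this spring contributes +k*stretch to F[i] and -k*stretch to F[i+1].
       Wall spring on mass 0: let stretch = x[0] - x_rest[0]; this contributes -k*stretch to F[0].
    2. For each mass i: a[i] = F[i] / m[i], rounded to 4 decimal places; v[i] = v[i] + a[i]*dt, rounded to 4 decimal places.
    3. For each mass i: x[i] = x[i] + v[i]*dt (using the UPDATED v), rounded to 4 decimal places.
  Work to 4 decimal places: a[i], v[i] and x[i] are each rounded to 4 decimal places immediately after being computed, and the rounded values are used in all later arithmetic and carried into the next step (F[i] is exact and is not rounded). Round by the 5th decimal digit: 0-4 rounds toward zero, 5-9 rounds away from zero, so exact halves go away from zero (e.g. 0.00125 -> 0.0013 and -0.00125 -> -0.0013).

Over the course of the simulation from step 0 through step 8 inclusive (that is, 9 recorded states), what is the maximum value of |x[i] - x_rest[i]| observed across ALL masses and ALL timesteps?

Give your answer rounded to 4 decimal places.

Answer: 2.2538

Derivation:
Step 0: x=[3.0000 10.0000 13.0000 15.0000] v=[0.0000 0.0000 0.0000 0.0000]
Step 1: x=[5.0000 8.0000 12.5000 16.0000] v=[4.0000 -4.0000 -1.0000 2.0000]
Step 2: x=[6.0000 6.7500 11.5000 17.2500] v=[2.0000 -2.5000 -2.0000 2.5000]
Step 3: x=[4.3750 7.5000 11.0000 17.6250] v=[-3.2500 1.5000 -1.0000 0.7500]
Step 4: x=[2.1250 8.4375 12.0625 16.6875] v=[-4.5000 1.8750 2.1250 -1.8750]
Step 5: x=[1.9688 8.0313 13.6250 15.4375] v=[-0.3125 -0.8125 3.1250 -2.5000]
Step 6: x=[3.8594 7.3907 13.2969 15.2813] v=[3.7812 -1.2813 -0.6562 -0.3125]
Step 7: x=[5.5860 7.9375 11.0079 16.1329] v=[3.4531 1.0936 -4.5780 1.7031]
Step 8: x=[5.6953 8.8438 9.7462 16.4220] v=[0.2186 1.8125 -2.5234 0.5781]
Max displacement = 2.2538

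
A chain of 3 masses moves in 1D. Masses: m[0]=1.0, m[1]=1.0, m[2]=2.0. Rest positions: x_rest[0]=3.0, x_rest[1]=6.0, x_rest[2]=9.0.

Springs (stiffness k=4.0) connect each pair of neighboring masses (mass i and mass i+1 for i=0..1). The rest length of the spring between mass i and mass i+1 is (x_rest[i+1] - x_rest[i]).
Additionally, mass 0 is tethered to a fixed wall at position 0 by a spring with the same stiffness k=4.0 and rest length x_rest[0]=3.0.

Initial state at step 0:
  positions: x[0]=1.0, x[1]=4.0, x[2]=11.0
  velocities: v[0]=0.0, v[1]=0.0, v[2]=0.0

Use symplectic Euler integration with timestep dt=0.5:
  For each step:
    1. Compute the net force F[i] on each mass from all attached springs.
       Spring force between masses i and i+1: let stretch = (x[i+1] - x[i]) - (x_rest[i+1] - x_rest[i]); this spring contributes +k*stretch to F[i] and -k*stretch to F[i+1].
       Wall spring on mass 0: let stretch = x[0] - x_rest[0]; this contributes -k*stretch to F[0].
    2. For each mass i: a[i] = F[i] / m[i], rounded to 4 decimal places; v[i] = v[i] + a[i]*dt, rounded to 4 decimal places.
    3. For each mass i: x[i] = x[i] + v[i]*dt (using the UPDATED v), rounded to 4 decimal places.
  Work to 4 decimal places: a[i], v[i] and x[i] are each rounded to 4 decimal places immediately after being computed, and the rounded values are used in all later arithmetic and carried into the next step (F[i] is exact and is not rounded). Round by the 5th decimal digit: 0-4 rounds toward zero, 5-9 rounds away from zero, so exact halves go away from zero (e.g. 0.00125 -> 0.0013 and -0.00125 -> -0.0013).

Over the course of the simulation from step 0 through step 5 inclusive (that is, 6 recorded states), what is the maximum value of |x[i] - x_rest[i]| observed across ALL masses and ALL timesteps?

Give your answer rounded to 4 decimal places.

Answer: 4.0000

Derivation:
Step 0: x=[1.0000 4.0000 11.0000] v=[0.0000 0.0000 0.0000]
Step 1: x=[3.0000 8.0000 9.0000] v=[4.0000 8.0000 -4.0000]
Step 2: x=[7.0000 8.0000 8.0000] v=[8.0000 0.0000 -2.0000]
Step 3: x=[5.0000 7.0000 8.5000] v=[-4.0000 -2.0000 1.0000]
Step 4: x=[0.0000 5.5000 9.7500] v=[-10.0000 -3.0000 2.5000]
Step 5: x=[0.5000 2.7500 10.3750] v=[1.0000 -5.5000 1.2500]
Max displacement = 4.0000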